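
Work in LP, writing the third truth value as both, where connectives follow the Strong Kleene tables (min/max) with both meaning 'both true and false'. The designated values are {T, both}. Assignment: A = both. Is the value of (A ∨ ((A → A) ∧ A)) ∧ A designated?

A → A = both → both = both  [¬both ∨ both]
(A → A) ∧ A = both ∧ both = both
A ∨ ((A → A) ∧ A) = both ∨ both = both
(A ∨ ((A → A) ∧ A)) ∧ A = both ∧ both = both
both ∈ {T, both}.

Yes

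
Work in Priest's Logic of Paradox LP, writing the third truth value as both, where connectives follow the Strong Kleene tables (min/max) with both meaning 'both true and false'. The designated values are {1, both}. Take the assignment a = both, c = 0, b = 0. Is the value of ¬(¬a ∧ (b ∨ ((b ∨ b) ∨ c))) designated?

¬a = ¬both = both
b ∨ b = 0 ∨ 0 = 0
(b ∨ b) ∨ c = 0 ∨ 0 = 0
b ∨ ((b ∨ b) ∨ c) = 0 ∨ 0 = 0
¬a ∧ (b ∨ ((b ∨ b) ∨ c)) = both ∧ 0 = 0
¬(¬a ∧ (b ∨ ((b ∨ b) ∨ c))) = ¬0 = 1
1 ∈ {1, both}.

Yes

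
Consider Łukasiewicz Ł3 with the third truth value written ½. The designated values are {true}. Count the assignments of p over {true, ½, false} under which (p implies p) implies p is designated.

p=true: true ✓
p=½: ½ ·
p=false: false ·

1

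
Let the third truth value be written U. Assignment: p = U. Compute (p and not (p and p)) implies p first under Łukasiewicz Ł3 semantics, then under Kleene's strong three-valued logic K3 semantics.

true; U

In Łukasiewicz Ł3: p and p = U and U = U
not (p and p) = not U = U
p and not (p and p) = U and U = U
(p and not (p and p)) implies p = U implies U = true  [min(1, 1−½+½)]
In Kleene's strong three-valued logic K3: p and p = U and U = U
not (p and p) = not U = U
p and not (p and p) = U and U = U
(p and not (p and p)) implies p = U implies U = U
They differ because Łukasiewicz Ł3 and Kleene's strong three-valued logic K3 treat U differently under implication.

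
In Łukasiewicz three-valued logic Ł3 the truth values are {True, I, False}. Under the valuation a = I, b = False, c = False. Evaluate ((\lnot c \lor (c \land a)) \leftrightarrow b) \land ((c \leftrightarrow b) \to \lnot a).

False

\lnot c = \lnot False = True
c \land a = False \land I = False
\lnot c \lor (c \land a) = True \lor False = True
(\lnot c \lor (c \land a)) \leftrightarrow b = True \leftrightarrow False = False
c \leftrightarrow b = False \leftrightarrow False = True
\lnot a = \lnot I = I
(c \leftrightarrow b) \to \lnot a = True \to I = I  [min(1, 1−1+½)]
((\lnot c \lor (c \land a)) \leftrightarrow b) \land ((c \leftrightarrow b) \to \lnot a) = False \land I = False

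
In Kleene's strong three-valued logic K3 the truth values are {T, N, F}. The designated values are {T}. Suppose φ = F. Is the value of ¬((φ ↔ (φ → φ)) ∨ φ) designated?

Yes

φ → φ = F → F = T
φ ↔ (φ → φ) = F ↔ T = F
(φ ↔ (φ → φ)) ∨ φ = F ∨ F = F
¬((φ ↔ (φ → φ)) ∨ φ) = ¬F = T
T ∈ {T}.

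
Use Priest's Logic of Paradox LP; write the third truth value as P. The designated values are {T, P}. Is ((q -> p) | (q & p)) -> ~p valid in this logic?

Countermodel: q=T, p=T gives F, which is not designated.

No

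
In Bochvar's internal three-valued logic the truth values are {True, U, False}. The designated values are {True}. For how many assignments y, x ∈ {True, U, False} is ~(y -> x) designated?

1

Designated under: (y=True, x=False).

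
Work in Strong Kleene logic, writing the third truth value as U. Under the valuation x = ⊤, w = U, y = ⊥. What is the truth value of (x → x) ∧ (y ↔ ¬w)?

U

x → x = ⊤ → ⊤ = ⊤
¬w = ¬U = U
y ↔ ¬w = ⊥ ↔ U = U
(x → x) ∧ (y ↔ ¬w) = ⊤ ∧ U = U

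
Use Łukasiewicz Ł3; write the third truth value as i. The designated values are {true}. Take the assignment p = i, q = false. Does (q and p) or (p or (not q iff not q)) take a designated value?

q and p = false and i = false
not q = not false = true
not q = not false = true
not q iff not q = true iff true = true
p or (not q iff not q) = i or true = true
(q and p) or (p or (not q iff not q)) = false or true = true
true ∈ {true}.

Yes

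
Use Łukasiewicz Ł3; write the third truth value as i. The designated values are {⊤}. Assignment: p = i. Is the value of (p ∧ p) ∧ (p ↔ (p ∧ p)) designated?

No

p ∧ p = i ∧ i = i
p ∧ p = i ∧ i = i
p ↔ (p ∧ p) = i ↔ i = ⊤
(p ∧ p) ∧ (p ↔ (p ∧ p)) = i ∧ ⊤ = i
i ∉ {⊤}.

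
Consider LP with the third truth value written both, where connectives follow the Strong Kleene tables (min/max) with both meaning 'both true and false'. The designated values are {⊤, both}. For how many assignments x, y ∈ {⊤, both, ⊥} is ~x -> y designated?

Of the 9 assignments, 8 give a value in {⊤, both}.

8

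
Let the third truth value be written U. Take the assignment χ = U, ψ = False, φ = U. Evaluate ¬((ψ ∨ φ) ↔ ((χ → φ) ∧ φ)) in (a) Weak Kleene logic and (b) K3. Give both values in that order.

U; U

In Weak Kleene logic: ψ ∨ φ = False ∨ U = U
χ → φ = U → U = U
(χ → φ) ∧ φ = U ∧ U = U
(ψ ∨ φ) ↔ ((χ → φ) ∧ φ) = U ↔ U = U
¬((ψ ∨ φ) ↔ ((χ → φ) ∧ φ)) = ¬U = U
In K3: ψ ∨ φ = False ∨ U = U
χ → φ = U → U = U  [¬U ∨ U]
(χ → φ) ∧ φ = U ∧ U = U
(ψ ∨ φ) ↔ ((χ → φ) ∧ φ) = U ↔ U = U
¬((ψ ∨ φ) ↔ ((χ → φ) ∧ φ)) = ¬U = U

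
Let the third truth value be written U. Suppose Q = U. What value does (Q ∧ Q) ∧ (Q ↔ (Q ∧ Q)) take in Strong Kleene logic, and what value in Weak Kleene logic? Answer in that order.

U; U

In Strong Kleene logic: Q ∧ Q = U ∧ U = U
Q ∧ Q = U ∧ U = U
Q ↔ (Q ∧ Q) = U ↔ U = U
(Q ∧ Q) ∧ (Q ↔ (Q ∧ Q)) = U ∧ U = U
In Weak Kleene logic: Q ∧ Q = U ∧ U = U
Q ∧ Q = U ∧ U = U
Q ↔ (Q ∧ Q) = U ↔ U = U
(Q ∧ Q) ∧ (Q ↔ (Q ∧ Q)) = U ∧ U = U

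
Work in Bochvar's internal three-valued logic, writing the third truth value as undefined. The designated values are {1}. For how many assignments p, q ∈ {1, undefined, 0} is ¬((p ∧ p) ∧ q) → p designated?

Designated under: (p=1, q=1); (p=1, q=0).

2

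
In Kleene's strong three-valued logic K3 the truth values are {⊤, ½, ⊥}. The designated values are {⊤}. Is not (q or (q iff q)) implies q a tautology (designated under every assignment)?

No

Countermodel: q=½ gives ½, which is not designated.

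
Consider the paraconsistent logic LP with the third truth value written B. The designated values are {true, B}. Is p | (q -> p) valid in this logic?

Countermodel: p=false, q=true gives false, which is not designated.

No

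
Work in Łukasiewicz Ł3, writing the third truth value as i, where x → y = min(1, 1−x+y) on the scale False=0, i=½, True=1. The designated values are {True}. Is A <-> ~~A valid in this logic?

Every assignment of A over {True, i, False} gives a value in {True}.
In particular, with A=i: A <-> ~~A = True.

Yes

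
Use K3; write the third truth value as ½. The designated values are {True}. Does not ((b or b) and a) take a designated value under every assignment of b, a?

No

Countermodel: b=True, a=True gives False, which is not designated.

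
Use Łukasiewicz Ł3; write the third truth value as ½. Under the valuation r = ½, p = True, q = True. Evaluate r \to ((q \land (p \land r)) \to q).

True

p \land r = True \land ½ = ½
q \land (p \land r) = True \land ½ = ½
(q \land (p \land r)) \to q = ½ \to True = True
r \to ((q \land (p \land r)) \to q) = ½ \to True = True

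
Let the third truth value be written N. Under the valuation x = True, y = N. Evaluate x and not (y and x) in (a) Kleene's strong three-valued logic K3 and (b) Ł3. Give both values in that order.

N; N

In Kleene's strong three-valued logic K3: y and x = N and True = N
not (y and x) = not N = N
x and not (y and x) = True and N = N
In Ł3: y and x = N and True = N
not (y and x) = not N = N
x and not (y and x) = True and N = N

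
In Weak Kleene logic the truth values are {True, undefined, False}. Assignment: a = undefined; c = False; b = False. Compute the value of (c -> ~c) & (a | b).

undefined

~c = ~False = True
c -> ~c = False -> True = True
a | b = undefined | False = undefined
(c -> ~c) & (a | b) = True & undefined = undefined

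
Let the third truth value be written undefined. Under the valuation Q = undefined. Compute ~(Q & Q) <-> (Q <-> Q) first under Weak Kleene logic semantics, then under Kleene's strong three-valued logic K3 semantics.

In Weak Kleene logic: Q & Q = undefined & undefined = undefined
~(Q & Q) = ~undefined = undefined
Q <-> Q = undefined <-> undefined = undefined
~(Q & Q) <-> (Q <-> Q) = undefined <-> undefined = undefined
In Kleene's strong three-valued logic K3: Q & Q = undefined & undefined = undefined
~(Q & Q) = ~undefined = undefined
Q <-> Q = undefined <-> undefined = undefined
~(Q & Q) <-> (Q <-> Q) = undefined <-> undefined = undefined

undefined; undefined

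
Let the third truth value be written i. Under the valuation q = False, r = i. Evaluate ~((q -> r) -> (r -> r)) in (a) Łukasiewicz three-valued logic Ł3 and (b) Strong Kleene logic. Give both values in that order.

False; i

In Łukasiewicz three-valued logic Ł3: q -> r = False -> i = True  [min(1, 1−0+½)]
r -> r = i -> i = True
(q -> r) -> (r -> r) = True -> True = True
~((q -> r) -> (r -> r)) = ~True = False
In Strong Kleene logic: q -> r = False -> i = True  [~False | i]
r -> r = i -> i = i
(q -> r) -> (r -> r) = True -> i = i
~((q -> r) -> (r -> r)) = ~i = i
They differ because Łukasiewicz three-valued logic Ł3 and Strong Kleene logic treat i differently under implication.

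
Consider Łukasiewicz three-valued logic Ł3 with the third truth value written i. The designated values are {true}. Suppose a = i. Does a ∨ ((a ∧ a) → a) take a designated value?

Yes

a ∧ a = i ∧ i = i
(a ∧ a) → a = i → i = true
a ∨ ((a ∧ a) → a) = i ∨ true = true
true ∈ {true}.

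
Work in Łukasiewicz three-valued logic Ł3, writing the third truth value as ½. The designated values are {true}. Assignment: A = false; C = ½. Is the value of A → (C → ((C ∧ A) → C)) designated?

C ∧ A = ½ ∧ false = false
(C ∧ A) → C = false → ½ = true  [min(1, 1−0+½)]
C → ((C ∧ A) → C) = ½ → true = true
A → (C → ((C ∧ A) → C)) = false → true = true
true ∈ {true}.

Yes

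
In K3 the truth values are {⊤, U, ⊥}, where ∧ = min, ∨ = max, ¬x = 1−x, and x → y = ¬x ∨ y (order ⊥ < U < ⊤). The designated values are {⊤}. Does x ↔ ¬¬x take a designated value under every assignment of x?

No

Countermodel: x=U gives U, which is not designated.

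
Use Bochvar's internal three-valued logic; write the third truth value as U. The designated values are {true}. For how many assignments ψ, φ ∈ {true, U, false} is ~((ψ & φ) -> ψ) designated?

Of the 9 assignments, 0 give a value in {true}.

0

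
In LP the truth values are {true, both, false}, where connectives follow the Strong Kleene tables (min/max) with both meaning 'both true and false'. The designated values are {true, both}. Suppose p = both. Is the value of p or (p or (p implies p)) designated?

Yes

p implies p = both implies both = both
p or (p implies p) = both or both = both
p or (p or (p implies p)) = both or both = both
both ∈ {true, both}.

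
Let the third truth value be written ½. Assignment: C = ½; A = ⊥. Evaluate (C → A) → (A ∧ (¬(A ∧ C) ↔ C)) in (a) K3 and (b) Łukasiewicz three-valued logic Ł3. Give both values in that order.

In K3: C → A = ½ → ⊥ = ½
A ∧ C = ⊥ ∧ ½ = ⊥
¬(A ∧ C) = ¬⊥ = ⊤
¬(A ∧ C) ↔ C = ⊤ ↔ ½ = ½
A ∧ (¬(A ∧ C) ↔ C) = ⊥ ∧ ½ = ⊥
(C → A) → (A ∧ (¬(A ∧ C) ↔ C)) = ½ → ⊥ = ½
In Łukasiewicz three-valued logic Ł3: C → A = ½ → ⊥ = ½
A ∧ C = ⊥ ∧ ½ = ⊥
¬(A ∧ C) = ¬⊥ = ⊤
¬(A ∧ C) ↔ C = ⊤ ↔ ½ = ½
A ∧ (¬(A ∧ C) ↔ C) = ⊥ ∧ ½ = ⊥
(C → A) → (A ∧ (¬(A ∧ C) ↔ C)) = ½ → ⊥ = ½

½; ½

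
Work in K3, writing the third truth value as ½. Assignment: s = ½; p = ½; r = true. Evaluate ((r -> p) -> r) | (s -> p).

true

r -> p = true -> ½ = ½  [~true | ½]
(r -> p) -> r = ½ -> true = true
s -> p = ½ -> ½ = ½
((r -> p) -> r) | (s -> p) = true | ½ = true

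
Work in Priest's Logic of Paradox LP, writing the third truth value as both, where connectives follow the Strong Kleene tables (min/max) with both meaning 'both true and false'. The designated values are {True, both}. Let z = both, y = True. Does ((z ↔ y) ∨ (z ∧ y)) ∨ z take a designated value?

Yes

z ↔ y = both ↔ True = both
z ∧ y = both ∧ True = both
(z ↔ y) ∨ (z ∧ y) = both ∨ both = both
((z ↔ y) ∨ (z ∧ y)) ∨ z = both ∨ both = both
both ∈ {True, both}.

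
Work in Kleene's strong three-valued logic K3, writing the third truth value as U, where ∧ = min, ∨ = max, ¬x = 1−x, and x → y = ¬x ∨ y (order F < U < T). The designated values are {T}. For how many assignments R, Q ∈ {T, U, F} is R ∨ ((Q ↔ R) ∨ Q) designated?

6

Of the 9 assignments, 6 give a value in {T}.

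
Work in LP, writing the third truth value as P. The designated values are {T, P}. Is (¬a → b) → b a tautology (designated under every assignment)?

Countermodel: a=T, b=F gives F, which is not designated.

No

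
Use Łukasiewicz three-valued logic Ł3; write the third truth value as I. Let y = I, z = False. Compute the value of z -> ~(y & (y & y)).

y & y = I & I = I
y & (y & y) = I & I = I
~(y & (y & y)) = ~I = I
z -> ~(y & (y & y)) = False -> I = True  [min(1, 1−0+½)]

True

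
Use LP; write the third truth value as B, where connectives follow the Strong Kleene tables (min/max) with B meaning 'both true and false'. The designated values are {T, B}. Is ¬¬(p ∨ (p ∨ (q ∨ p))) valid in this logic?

No

Countermodel: p=F, q=F gives F, which is not designated.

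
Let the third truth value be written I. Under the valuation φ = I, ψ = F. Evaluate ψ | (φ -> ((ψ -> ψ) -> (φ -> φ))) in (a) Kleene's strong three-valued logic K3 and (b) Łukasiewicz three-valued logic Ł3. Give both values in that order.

I; T

In Kleene's strong three-valued logic K3: ψ -> ψ = F -> F = T
φ -> φ = I -> I = I  [~I | I]
(ψ -> ψ) -> (φ -> φ) = T -> I = I
φ -> ((ψ -> ψ) -> (φ -> φ)) = I -> I = I
ψ | (φ -> ((ψ -> ψ) -> (φ -> φ))) = F | I = I
In Łukasiewicz three-valued logic Ł3: ψ -> ψ = F -> F = T
φ -> φ = I -> I = T  [min(1, 1−½+½)]
(ψ -> ψ) -> (φ -> φ) = T -> T = T
φ -> ((ψ -> ψ) -> (φ -> φ)) = I -> T = T
ψ | (φ -> ((ψ -> ψ) -> (φ -> φ))) = F | T = T
They differ because Kleene's strong three-valued logic K3 and Łukasiewicz three-valued logic Ł3 treat I differently under implication.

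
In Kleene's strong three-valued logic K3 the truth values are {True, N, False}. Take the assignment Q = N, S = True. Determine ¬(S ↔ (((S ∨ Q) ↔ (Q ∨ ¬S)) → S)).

S ∨ Q = True ∨ N = True
¬S = ¬True = False
Q ∨ ¬S = N ∨ False = N
(S ∨ Q) ↔ (Q ∨ ¬S) = True ↔ N = N
((S ∨ Q) ↔ (Q ∨ ¬S)) → S = N → True = True  [¬N ∨ True]
S ↔ (((S ∨ Q) ↔ (Q ∨ ¬S)) → S) = True ↔ True = True
¬(S ↔ (((S ∨ Q) ↔ (Q ∨ ¬S)) → S)) = ¬True = False

False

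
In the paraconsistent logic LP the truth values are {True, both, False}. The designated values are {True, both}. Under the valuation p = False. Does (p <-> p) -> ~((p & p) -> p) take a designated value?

p <-> p = False <-> False = True
p & p = False & False = False
(p & p) -> p = False -> False = True
~((p & p) -> p) = ~True = False
(p <-> p) -> ~((p & p) -> p) = True -> False = False
False ∉ {True, both}.

No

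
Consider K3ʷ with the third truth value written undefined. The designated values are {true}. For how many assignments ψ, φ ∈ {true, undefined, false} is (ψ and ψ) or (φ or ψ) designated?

3

Designated under: (ψ=true, φ=true); (ψ=true, φ=false); (ψ=false, φ=true).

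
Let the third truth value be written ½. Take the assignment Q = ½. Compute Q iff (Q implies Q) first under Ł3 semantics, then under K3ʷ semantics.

½; ½

In Ł3: Q implies Q = ½ implies ½ = 1  [min(1, 1−½+½)]
Q iff (Q implies Q) = ½ iff 1 = ½
In K3ʷ: Q implies Q = ½ implies ½ = ½  [any arg is the third value ⇒ result is the third value]
Q iff (Q implies Q) = ½ iff ½ = ½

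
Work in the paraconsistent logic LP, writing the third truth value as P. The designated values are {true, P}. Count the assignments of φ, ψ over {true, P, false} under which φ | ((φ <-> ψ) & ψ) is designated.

7

Of the 9 assignments, 7 give a value in {true, P}.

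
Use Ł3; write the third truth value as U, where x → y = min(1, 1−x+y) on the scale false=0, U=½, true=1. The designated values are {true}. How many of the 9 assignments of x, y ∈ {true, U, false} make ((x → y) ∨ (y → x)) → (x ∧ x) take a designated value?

Designated under: (x=true, y=true); (x=true, y=U); (x=true, y=false).

3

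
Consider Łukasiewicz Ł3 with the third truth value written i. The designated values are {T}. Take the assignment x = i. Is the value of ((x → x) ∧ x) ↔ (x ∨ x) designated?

x → x = i → i = T  [min(1, 1−½+½)]
(x → x) ∧ x = T ∧ i = i
x ∨ x = i ∨ i = i
((x → x) ∧ x) ↔ (x ∨ x) = i ↔ i = T
T ∈ {T}.

Yes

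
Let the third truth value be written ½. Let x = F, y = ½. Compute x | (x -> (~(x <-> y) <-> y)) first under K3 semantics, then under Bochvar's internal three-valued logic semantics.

T; ½

In K3: x <-> y = F <-> ½ = ½
~(x <-> y) = ~½ = ½
~(x <-> y) <-> y = ½ <-> ½ = ½
x -> (~(x <-> y) <-> y) = F -> ½ = T  [~F | ½]
x | (x -> (~(x <-> y) <-> y)) = F | T = T
In Bochvar's internal three-valued logic: x <-> y = F <-> ½ = ½
~(x <-> y) = ~½ = ½
~(x <-> y) <-> y = ½ <-> ½ = ½
x -> (~(x <-> y) <-> y) = F -> ½ = ½  [any arg is the third value ⇒ result is the third value]
x | (x -> (~(x <-> y) <-> y)) = F | ½ = ½
They differ because K3 and Bochvar's internal three-valued logic treat ½ differently under the binary connectives.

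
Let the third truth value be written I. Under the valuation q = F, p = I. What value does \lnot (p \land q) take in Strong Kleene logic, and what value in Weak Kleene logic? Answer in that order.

In Strong Kleene logic: p \land q = I \land F = F
\lnot (p \land q) = \lnot F = T
In Weak Kleene logic: p \land q = I \land F = I
\lnot (p \land q) = \lnot I = I
They differ because Strong Kleene logic and Weak Kleene logic treat I differently under the binary connectives.

T; I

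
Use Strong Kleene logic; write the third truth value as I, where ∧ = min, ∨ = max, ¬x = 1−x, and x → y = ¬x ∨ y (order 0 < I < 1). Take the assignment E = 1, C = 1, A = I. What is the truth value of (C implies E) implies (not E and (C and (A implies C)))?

C implies E = 1 implies 1 = 1
not E = not 1 = 0
A implies C = I implies 1 = 1  [not I or 1]
C and (A implies C) = 1 and 1 = 1
not E and (C and (A implies C)) = 0 and 1 = 0
(C implies E) implies (not E and (C and (A implies C))) = 1 implies 0 = 0

0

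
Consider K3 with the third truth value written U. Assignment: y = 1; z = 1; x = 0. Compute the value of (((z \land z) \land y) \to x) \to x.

1

z \land z = 1 \land 1 = 1
(z \land z) \land y = 1 \land 1 = 1
((z \land z) \land y) \to x = 1 \to 0 = 0
(((z \land z) \land y) \to x) \to x = 0 \to 0 = 1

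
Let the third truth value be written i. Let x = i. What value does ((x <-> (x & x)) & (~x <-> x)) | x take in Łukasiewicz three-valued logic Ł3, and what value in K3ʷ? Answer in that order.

⊤; i

In Łukasiewicz three-valued logic Ł3: x & x = i & i = i
x <-> (x & x) = i <-> i = ⊤  [1 − |½−½|]
~x = ~i = i
~x <-> x = i <-> i = ⊤
(x <-> (x & x)) & (~x <-> x) = ⊤ & ⊤ = ⊤
((x <-> (x & x)) & (~x <-> x)) | x = ⊤ | i = ⊤
In K3ʷ: x & x = i & i = i
x <-> (x & x) = i <-> i = i
~x = ~i = i
~x <-> x = i <-> i = i
(x <-> (x & x)) & (~x <-> x) = i & i = i
((x <-> (x & x)) & (~x <-> x)) | x = i | i = i
They differ because Łukasiewicz three-valued logic Ł3 and K3ʷ treat i differently under the binary connectives.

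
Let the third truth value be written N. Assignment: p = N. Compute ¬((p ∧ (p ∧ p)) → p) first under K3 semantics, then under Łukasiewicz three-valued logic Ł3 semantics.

In K3: p ∧ p = N ∧ N = N
p ∧ (p ∧ p) = N ∧ N = N
(p ∧ (p ∧ p)) → p = N → N = N
¬((p ∧ (p ∧ p)) → p) = ¬N = N
In Łukasiewicz three-valued logic Ł3: p ∧ p = N ∧ N = N
p ∧ (p ∧ p) = N ∧ N = N
(p ∧ (p ∧ p)) → p = N → N = 1  [min(1, 1−½+½)]
¬((p ∧ (p ∧ p)) → p) = ¬1 = 0
They differ because K3 and Łukasiewicz three-valued logic Ł3 treat N differently under implication.

N; 0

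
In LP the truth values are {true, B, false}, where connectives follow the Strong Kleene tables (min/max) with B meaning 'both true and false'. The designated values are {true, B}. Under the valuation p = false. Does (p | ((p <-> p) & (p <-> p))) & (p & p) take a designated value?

No

p <-> p = false <-> false = true
p <-> p = false <-> false = true
(p <-> p) & (p <-> p) = true & true = true
p | ((p <-> p) & (p <-> p)) = false | true = true
p & p = false & false = false
(p | ((p <-> p) & (p <-> p))) & (p & p) = true & false = false
false ∉ {true, B}.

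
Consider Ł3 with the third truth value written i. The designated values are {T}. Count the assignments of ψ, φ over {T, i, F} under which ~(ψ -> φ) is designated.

Designated under: (ψ=T, φ=F).

1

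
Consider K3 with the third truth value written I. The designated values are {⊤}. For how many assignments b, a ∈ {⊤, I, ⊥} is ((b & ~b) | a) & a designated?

3

Designated under: (b=⊤, a=⊤); (b=I, a=⊤); (b=⊥, a=⊤).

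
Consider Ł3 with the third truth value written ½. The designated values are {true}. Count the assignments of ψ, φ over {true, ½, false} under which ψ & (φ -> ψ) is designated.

3

Designated under: (ψ=true, φ=true); (ψ=true, φ=½); (ψ=true, φ=false).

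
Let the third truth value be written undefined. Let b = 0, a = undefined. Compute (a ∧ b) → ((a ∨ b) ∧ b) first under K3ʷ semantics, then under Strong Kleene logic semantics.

In K3ʷ: a ∧ b = undefined ∧ 0 = undefined
a ∨ b = undefined ∨ 0 = undefined
(a ∨ b) ∧ b = undefined ∧ 0 = undefined
(a ∧ b) → ((a ∨ b) ∧ b) = undefined → undefined = undefined  [any arg is the third value ⇒ result is the third value]
In Strong Kleene logic: a ∧ b = undefined ∧ 0 = 0
a ∨ b = undefined ∨ 0 = undefined
(a ∨ b) ∧ b = undefined ∧ 0 = 0
(a ∧ b) → ((a ∨ b) ∧ b) = 0 → 0 = 1
They differ because K3ʷ and Strong Kleene logic treat undefined differently under the binary connectives.

undefined; 1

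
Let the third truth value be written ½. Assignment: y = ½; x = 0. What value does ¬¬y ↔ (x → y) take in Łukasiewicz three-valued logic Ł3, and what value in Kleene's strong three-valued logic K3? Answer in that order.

In Łukasiewicz three-valued logic Ł3: ¬y = ¬½ = ½
¬¬y = ¬½ = ½
x → y = 0 → ½ = 1  [min(1, 1−0+½)]
¬¬y ↔ (x → y) = ½ ↔ 1 = ½
In Kleene's strong three-valued logic K3: ¬y = ¬½ = ½
¬¬y = ¬½ = ½
x → y = 0 → ½ = 1
¬¬y ↔ (x → y) = ½ ↔ 1 = ½

½; ½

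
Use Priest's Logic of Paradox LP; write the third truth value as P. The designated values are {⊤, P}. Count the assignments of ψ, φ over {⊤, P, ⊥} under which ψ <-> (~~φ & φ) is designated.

7

Of the 9 assignments, 7 give a value in {⊤, P}.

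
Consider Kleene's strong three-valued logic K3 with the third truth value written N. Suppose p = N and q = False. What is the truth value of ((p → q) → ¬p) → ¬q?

True

p → q = N → False = N
¬p = ¬N = N
(p → q) → ¬p = N → N = N
¬q = ¬False = True
((p → q) → ¬p) → ¬q = N → True = True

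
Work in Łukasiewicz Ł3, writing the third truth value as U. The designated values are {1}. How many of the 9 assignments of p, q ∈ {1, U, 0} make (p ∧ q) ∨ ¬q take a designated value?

Designated under: (p=1, q=1); (p=1, q=0); (p=U, q=0); (p=0, q=0).

4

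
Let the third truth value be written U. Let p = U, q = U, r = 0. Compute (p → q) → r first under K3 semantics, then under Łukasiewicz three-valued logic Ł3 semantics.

U; 0

In K3: p → q = U → U = U  [¬U ∨ U]
(p → q) → r = U → 0 = U
In Łukasiewicz three-valued logic Ł3: p → q = U → U = 1  [min(1, 1−½+½)]
(p → q) → r = 1 → 0 = 0
They differ because K3 and Łukasiewicz three-valued logic Ł3 treat U differently under implication.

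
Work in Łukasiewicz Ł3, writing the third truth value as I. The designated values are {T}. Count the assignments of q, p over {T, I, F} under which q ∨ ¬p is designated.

Of the 9 assignments, 5 give a value in {T}.

5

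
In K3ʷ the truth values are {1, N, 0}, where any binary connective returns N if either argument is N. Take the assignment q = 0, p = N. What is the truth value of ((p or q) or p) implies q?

p or q = N or 0 = N
(p or q) or p = N or N = N
((p or q) or p) implies q = N implies 0 = N  [any arg is the third value ⇒ result is the third value]

N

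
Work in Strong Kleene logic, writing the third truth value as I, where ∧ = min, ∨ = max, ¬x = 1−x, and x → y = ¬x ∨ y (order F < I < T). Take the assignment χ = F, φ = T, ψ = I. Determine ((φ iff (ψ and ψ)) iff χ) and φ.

I

ψ and ψ = I and I = I
φ iff (ψ and ψ) = T iff I = I
(φ iff (ψ and ψ)) iff χ = I iff F = I
((φ iff (ψ and ψ)) iff χ) and φ = I and T = I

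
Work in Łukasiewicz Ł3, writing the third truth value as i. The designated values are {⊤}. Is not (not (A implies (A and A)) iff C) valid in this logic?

Countermodel: A=⊤, C=i gives i, which is not designated.

No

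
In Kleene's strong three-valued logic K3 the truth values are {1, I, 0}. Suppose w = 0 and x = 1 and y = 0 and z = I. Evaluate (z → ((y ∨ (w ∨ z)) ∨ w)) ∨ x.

1

w ∨ z = 0 ∨ I = I
y ∨ (w ∨ z) = 0 ∨ I = I
(y ∨ (w ∨ z)) ∨ w = I ∨ 0 = I
z → ((y ∨ (w ∨ z)) ∨ w) = I → I = I  [¬I ∨ I]
(z → ((y ∨ (w ∨ z)) ∨ w)) ∨ x = I ∨ 1 = 1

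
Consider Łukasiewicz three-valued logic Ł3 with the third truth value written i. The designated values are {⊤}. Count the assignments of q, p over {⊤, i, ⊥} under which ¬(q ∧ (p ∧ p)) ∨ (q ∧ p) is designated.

6

Of the 9 assignments, 6 give a value in {⊤}.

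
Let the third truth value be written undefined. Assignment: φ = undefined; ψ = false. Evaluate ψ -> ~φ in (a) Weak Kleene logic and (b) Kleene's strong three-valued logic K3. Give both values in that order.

In Weak Kleene logic: ~φ = ~undefined = undefined
ψ -> ~φ = false -> undefined = undefined  [any arg is the third value ⇒ result is the third value]
In Kleene's strong three-valued logic K3: ~φ = ~undefined = undefined
ψ -> ~φ = false -> undefined = true  [~false | undefined]
They differ because Weak Kleene logic and Kleene's strong three-valued logic K3 treat undefined differently under the binary connectives.

undefined; true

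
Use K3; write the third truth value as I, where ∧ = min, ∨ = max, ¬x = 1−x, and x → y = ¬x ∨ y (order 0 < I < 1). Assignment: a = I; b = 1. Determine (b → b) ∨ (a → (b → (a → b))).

1

b → b = 1 → 1 = 1
a → b = I → 1 = 1  [¬I ∨ 1]
b → (a → b) = 1 → 1 = 1
a → (b → (a → b)) = I → 1 = 1
(b → b) ∨ (a → (b → (a → b))) = 1 ∨ 1 = 1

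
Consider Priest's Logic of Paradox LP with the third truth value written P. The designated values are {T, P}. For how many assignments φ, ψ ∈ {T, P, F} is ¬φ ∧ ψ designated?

Designated under: (φ=P, ψ=T); (φ=P, ψ=P); (φ=F, ψ=T); (φ=F, ψ=P).

4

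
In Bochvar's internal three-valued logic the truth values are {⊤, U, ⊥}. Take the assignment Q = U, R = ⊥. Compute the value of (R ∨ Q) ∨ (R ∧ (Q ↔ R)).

R ∨ Q = ⊥ ∨ U = U
Q ↔ R = U ↔ ⊥ = U
R ∧ (Q ↔ R) = ⊥ ∧ U = U
(R ∨ Q) ∨ (R ∧ (Q ↔ R)) = U ∨ U = U

U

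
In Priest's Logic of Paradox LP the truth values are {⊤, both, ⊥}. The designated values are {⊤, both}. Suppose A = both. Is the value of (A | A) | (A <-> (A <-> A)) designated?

Yes

A | A = both | both = both
A <-> A = both <-> both = both
A <-> (A <-> A) = both <-> both = both
(A | A) | (A <-> (A <-> A)) = both | both = both
both ∈ {⊤, both}.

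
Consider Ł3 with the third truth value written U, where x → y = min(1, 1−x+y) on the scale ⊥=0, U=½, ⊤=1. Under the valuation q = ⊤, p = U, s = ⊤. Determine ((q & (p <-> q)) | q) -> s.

⊤

p <-> q = U <-> ⊤ = U
q & (p <-> q) = ⊤ & U = U
(q & (p <-> q)) | q = U | ⊤ = ⊤
((q & (p <-> q)) | q) -> s = ⊤ -> ⊤ = ⊤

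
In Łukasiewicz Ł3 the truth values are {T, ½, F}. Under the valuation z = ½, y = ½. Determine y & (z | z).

z | z = ½ | ½ = ½
y & (z | z) = ½ & ½ = ½

½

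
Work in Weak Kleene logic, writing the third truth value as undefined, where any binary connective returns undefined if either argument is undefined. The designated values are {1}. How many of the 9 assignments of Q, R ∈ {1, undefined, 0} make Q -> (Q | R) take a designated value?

4

Designated under: (Q=1, R=1); (Q=1, R=0); (Q=0, R=1); (Q=0, R=0).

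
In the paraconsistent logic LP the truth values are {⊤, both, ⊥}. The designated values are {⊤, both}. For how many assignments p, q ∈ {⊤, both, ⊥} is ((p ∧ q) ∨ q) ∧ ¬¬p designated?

Designated under: (p=⊤, q=⊤); (p=⊤, q=both); (p=both, q=⊤); (p=both, q=both).

4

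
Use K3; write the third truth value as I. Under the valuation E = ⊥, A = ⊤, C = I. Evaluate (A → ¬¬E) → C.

¬E = ¬⊥ = ⊤
¬¬E = ¬⊤ = ⊥
A → ¬¬E = ⊤ → ⊥ = ⊥
(A → ¬¬E) → C = ⊥ → I = ⊤  [¬⊥ ∨ I]

⊤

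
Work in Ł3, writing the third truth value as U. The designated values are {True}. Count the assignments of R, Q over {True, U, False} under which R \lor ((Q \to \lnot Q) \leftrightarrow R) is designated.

Designated under: (R=True, Q=True); (R=True, Q=U); (R=True, Q=False); (R=False, Q=True).

4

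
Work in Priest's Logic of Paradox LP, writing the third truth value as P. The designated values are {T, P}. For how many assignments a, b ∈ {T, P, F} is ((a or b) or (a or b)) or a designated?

8

Of the 9 assignments, 8 give a value in {T, P}.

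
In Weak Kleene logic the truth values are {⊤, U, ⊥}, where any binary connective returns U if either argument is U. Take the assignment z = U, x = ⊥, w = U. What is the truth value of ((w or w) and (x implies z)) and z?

w or w = U or U = U
x implies z = ⊥ implies U = U
(w or w) and (x implies z) = U and U = U
((w or w) and (x implies z)) and z = U and U = U

U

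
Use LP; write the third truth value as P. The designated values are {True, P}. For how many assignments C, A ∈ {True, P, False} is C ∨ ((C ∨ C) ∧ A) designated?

6

Of the 9 assignments, 6 give a value in {True, P}.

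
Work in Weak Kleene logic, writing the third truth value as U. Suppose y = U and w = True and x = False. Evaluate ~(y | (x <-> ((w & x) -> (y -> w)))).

w & x = True & False = False
y -> w = U -> True = U
(w & x) -> (y -> w) = False -> U = U
x <-> ((w & x) -> (y -> w)) = False <-> U = U
y | (x <-> ((w & x) -> (y -> w))) = U | U = U
~(y | (x <-> ((w & x) -> (y -> w)))) = ~U = U

U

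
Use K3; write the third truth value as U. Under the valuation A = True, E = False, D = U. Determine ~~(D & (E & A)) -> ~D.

True

E & A = False & True = False
D & (E & A) = U & False = False
~(D & (E & A)) = ~False = True
~~(D & (E & A)) = ~True = False
~D = ~U = U
~~(D & (E & A)) -> ~D = False -> U = True  [~False | U]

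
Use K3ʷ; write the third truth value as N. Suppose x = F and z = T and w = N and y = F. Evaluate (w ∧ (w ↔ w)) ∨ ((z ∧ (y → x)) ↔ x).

N

w ↔ w = N ↔ N = N
w ∧ (w ↔ w) = N ∧ N = N
y → x = F → F = T
z ∧ (y → x) = T ∧ T = T
(z ∧ (y → x)) ↔ x = T ↔ F = F
(w ∧ (w ↔ w)) ∨ ((z ∧ (y → x)) ↔ x) = N ∨ F = N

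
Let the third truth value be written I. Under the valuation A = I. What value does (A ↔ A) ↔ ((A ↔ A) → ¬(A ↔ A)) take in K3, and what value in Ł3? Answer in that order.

I; False

In K3: A ↔ A = I ↔ I = I
A ↔ A = I ↔ I = I
A ↔ A = I ↔ I = I
¬(A ↔ A) = ¬I = I
(A ↔ A) → ¬(A ↔ A) = I → I = I  [¬I ∨ I]
(A ↔ A) ↔ ((A ↔ A) → ¬(A ↔ A)) = I ↔ I = I
In Ł3: A ↔ A = I ↔ I = True  [1 − |½−½|]
A ↔ A = I ↔ I = True
A ↔ A = I ↔ I = True
¬(A ↔ A) = ¬True = False
(A ↔ A) → ¬(A ↔ A) = True → False = False
(A ↔ A) ↔ ((A ↔ A) → ¬(A ↔ A)) = True ↔ False = False
They differ because K3 and Ł3 treat I differently under implication.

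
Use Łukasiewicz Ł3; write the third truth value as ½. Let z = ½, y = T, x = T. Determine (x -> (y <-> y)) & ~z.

y <-> y = T <-> T = T
x -> (y <-> y) = T -> T = T
~z = ~½ = ½
(x -> (y <-> y)) & ~z = T & ½ = ½

½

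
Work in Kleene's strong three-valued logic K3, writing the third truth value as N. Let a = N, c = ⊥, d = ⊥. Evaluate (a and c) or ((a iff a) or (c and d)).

N

a and c = N and ⊥ = ⊥
a iff a = N iff N = N
c and d = ⊥ and ⊥ = ⊥
(a iff a) or (c and d) = N or ⊥ = N
(a and c) or ((a iff a) or (c and d)) = ⊥ or N = N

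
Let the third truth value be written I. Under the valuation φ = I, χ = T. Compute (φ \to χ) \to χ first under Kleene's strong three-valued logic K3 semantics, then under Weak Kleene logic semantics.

In Kleene's strong three-valued logic K3: φ \to χ = I \to T = T  [\lnot I \lor T]
(φ \to χ) \to χ = T \to T = T
In Weak Kleene logic: φ \to χ = I \to T = I  [any arg is the third value ⇒ result is the third value]
(φ \to χ) \to χ = I \to T = I
They differ because Kleene's strong three-valued logic K3 and Weak Kleene logic treat I differently under the binary connectives.

T; I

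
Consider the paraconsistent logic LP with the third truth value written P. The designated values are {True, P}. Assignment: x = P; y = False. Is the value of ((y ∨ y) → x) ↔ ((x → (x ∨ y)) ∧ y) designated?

No

y ∨ y = False ∨ False = False
(y ∨ y) → x = False → P = True
x ∨ y = P ∨ False = P
x → (x ∨ y) = P → P = P
(x → (x ∨ y)) ∧ y = P ∧ False = False
((y ∨ y) → x) ↔ ((x → (x ∨ y)) ∧ y) = True ↔ False = False
False ∉ {True, P}.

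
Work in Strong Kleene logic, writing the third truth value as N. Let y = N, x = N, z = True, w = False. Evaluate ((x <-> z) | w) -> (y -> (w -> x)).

True

x <-> z = N <-> True = N
(x <-> z) | w = N | False = N
w -> x = False -> N = True
y -> (w -> x) = N -> True = True
((x <-> z) | w) -> (y -> (w -> x)) = N -> True = True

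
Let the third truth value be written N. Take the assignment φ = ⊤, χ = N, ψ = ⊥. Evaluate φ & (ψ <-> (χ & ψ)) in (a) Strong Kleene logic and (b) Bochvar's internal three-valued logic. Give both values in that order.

In Strong Kleene logic: χ & ψ = N & ⊥ = ⊥
ψ <-> (χ & ψ) = ⊥ <-> ⊥ = ⊤
φ & (ψ <-> (χ & ψ)) = ⊤ & ⊤ = ⊤
In Bochvar's internal three-valued logic: χ & ψ = N & ⊥ = N
ψ <-> (χ & ψ) = ⊥ <-> N = N
φ & (ψ <-> (χ & ψ)) = ⊤ & N = N
They differ because Strong Kleene logic and Bochvar's internal three-valued logic treat N differently under the binary connectives.

⊤; N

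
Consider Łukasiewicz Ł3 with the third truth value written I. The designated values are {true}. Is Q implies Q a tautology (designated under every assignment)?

Every assignment of Q over {true, I, false} gives a value in {true}.
In particular, with Q=I: Q implies Q = true.

Yes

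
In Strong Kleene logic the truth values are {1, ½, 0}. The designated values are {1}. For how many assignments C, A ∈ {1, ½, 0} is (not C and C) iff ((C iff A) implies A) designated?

Designated under: (C=0, A=0).

1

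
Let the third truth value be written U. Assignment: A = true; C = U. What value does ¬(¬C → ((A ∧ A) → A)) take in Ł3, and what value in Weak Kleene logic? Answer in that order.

false; U

In Ł3: ¬C = ¬U = U
A ∧ A = true ∧ true = true
(A ∧ A) → A = true → true = true
¬C → ((A ∧ A) → A) = U → true = true
¬(¬C → ((A ∧ A) → A)) = ¬true = false
In Weak Kleene logic: ¬C = ¬U = U
A ∧ A = true ∧ true = true
(A ∧ A) → A = true → true = true
¬C → ((A ∧ A) → A) = U → true = U  [any arg is the third value ⇒ result is the third value]
¬(¬C → ((A ∧ A) → A)) = ¬U = U
They differ because Ł3 and Weak Kleene logic treat U differently under the binary connectives.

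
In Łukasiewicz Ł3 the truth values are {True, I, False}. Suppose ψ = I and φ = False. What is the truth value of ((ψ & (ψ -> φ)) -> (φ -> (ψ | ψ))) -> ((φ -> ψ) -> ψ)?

I

ψ -> φ = I -> False = I
ψ & (ψ -> φ) = I & I = I
ψ | ψ = I | I = I
φ -> (ψ | ψ) = False -> I = True
(ψ & (ψ -> φ)) -> (φ -> (ψ | ψ)) = I -> True = True
φ -> ψ = False -> I = True
(φ -> ψ) -> ψ = True -> I = I
((ψ & (ψ -> φ)) -> (φ -> (ψ | ψ))) -> ((φ -> ψ) -> ψ) = True -> I = I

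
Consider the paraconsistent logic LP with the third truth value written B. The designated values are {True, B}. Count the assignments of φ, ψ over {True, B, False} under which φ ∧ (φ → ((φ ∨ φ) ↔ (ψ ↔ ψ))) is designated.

6

Of the 9 assignments, 6 give a value in {True, B}.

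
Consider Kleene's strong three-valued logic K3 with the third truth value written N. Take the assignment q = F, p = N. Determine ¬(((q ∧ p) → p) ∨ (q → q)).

q ∧ p = F ∧ N = F
(q ∧ p) → p = F → N = T  [¬F ∨ N]
q → q = F → F = T
((q ∧ p) → p) ∨ (q → q) = T ∨ T = T
¬(((q ∧ p) → p) ∨ (q → q)) = ¬T = F

F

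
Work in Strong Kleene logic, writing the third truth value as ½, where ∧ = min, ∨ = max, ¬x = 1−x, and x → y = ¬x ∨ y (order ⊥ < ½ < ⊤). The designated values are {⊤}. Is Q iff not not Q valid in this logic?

No

Countermodel: Q=½ gives ½, which is not designated.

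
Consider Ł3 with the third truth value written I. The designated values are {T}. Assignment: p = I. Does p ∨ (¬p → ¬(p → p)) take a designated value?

No

¬p = ¬I = I
p → p = I → I = T  [min(1, 1−½+½)]
¬(p → p) = ¬T = F
¬p → ¬(p → p) = I → F = I
p ∨ (¬p → ¬(p → p)) = I ∨ I = I
I ∉ {T}.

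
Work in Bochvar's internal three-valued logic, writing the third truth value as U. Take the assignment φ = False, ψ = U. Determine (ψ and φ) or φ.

U

ψ and φ = U and False = U
(ψ and φ) or φ = U or False = U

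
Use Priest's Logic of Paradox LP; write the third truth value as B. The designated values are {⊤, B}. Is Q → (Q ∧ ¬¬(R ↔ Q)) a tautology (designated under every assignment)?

Countermodel: Q=⊤, R=⊥ gives ⊥, which is not designated.

No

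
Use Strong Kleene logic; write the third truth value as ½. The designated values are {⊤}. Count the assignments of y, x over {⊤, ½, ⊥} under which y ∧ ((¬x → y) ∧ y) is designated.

3

Designated under: (y=⊤, x=⊤); (y=⊤, x=½); (y=⊤, x=⊥).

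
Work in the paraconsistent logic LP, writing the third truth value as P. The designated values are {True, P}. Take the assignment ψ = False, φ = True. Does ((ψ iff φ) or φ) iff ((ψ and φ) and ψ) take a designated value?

ψ iff φ = False iff True = False
(ψ iff φ) or φ = False or True = True
ψ and φ = False and True = False
(ψ and φ) and ψ = False and False = False
((ψ iff φ) or φ) iff ((ψ and φ) and ψ) = True iff False = False
False ∉ {True, P}.

No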